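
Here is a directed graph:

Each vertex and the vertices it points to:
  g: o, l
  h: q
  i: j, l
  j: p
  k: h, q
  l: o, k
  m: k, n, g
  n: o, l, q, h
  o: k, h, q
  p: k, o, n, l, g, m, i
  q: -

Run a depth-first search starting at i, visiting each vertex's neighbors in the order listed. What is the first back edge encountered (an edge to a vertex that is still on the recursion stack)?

p->i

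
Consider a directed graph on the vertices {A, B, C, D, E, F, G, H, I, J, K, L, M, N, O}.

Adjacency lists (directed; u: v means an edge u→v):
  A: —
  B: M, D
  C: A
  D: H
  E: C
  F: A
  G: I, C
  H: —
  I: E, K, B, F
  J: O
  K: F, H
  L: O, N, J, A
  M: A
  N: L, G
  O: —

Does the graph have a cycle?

Yes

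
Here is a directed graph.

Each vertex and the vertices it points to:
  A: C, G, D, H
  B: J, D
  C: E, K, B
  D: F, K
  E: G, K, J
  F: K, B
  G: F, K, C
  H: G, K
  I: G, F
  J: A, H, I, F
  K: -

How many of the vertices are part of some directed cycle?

A vertex is on a directed cycle iff it belongs to a strongly connected component of size ≥ 2 (or has a self-loop).
The vertices on cycles are {A, B, C, D, E, F, G, H, I, J} — 10 in total.

10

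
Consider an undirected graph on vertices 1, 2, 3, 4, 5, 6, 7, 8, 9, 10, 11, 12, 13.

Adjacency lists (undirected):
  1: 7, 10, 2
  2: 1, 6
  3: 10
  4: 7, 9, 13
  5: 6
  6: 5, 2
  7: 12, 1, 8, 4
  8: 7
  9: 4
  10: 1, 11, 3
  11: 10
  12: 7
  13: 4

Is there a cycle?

No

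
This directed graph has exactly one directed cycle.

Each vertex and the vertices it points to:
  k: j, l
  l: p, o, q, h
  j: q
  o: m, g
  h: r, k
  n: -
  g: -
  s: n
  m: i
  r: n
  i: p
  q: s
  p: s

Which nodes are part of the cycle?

DFS with gray/black marking from l:
l gray
  p gray
    s gray
      n gray
      n black
    s black
  p black
  o gray
    m gray
      i gray
        i→p: p black — skip
      i black
    m black
    g gray
    g black
  o black
  q gray
    q→s: s black — skip
  q black
  h gray
    r gray
      r→n: n black — skip
    r black
    k gray
      j gray
        j→q: q black — skip
      j black
      k→l: l is gray → back edge
Back edge closes the cycle l → h → k → l; its vertices are {h, k, l}.

h, k, l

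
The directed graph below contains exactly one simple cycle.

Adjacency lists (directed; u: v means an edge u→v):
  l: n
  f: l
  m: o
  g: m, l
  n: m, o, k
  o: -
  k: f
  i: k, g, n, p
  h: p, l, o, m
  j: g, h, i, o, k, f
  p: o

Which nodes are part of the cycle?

DFS with gray/black marking from f:
f gray
  l gray
    n gray
      m gray
        o gray
        o black
      m black
      n→o: o black — skip
      k gray
        k→f: f is gray → back edge
Back edge closes the cycle f → l → n → k → f; its vertices are {f, k, l, n}.

f, k, l, n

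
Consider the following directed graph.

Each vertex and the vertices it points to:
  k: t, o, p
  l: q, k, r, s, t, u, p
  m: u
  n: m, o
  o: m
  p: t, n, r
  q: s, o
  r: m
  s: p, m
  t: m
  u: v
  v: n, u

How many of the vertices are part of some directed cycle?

A vertex is on a directed cycle iff it belongs to a strongly connected component of size ≥ 2 (or has a self-loop).
The vertices on cycles are {m, n, o, u, v} — 5 in total.

5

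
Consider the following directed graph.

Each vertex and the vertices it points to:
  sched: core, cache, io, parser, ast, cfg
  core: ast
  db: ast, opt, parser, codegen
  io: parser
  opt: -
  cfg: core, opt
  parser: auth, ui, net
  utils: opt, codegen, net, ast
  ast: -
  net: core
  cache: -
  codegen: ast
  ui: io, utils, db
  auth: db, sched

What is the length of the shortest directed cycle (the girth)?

For each vertex v, BFS finds the shortest path from v back to v.
The shortest such closed walk is sched → parser → auth → sched, length 3.

3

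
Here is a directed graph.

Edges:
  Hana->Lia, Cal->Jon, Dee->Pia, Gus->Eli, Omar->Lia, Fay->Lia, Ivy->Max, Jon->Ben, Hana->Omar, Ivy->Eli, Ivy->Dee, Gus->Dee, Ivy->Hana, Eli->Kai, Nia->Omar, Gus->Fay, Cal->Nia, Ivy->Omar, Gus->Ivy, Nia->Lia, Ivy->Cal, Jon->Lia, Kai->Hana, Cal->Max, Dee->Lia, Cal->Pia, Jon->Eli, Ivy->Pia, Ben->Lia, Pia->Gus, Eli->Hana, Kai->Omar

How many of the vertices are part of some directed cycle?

5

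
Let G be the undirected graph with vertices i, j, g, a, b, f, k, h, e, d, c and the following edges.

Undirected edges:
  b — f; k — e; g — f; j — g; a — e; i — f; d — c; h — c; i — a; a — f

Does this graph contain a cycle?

DFS, tracking each vertex's parent; an edge to a visited non-parent vertex closes a cycle.
Start from g:
visit g (parent –)
  visit f (parent g)
    visit i (parent f)
      i–f: parent, skip
      visit a (parent i)
        a–i: parent, skip
        visit e (parent a)
          visit k (parent e)
            k–e: parent, skip
          e–a: parent, skip
        a–f: f visited and ≠ parent → cycle
Cycle: f – i – a – f.

Yes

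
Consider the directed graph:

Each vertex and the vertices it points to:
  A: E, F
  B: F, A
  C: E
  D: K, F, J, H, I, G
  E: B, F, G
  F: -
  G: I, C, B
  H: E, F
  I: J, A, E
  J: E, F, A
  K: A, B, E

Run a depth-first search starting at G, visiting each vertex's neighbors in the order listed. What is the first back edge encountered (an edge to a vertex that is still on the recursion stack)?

A→E

DFS from G (visiting each vertex's neighbors in the order listed); mark gray on enter, black on exit:
G gray
  I gray
    J gray
      E gray
        B gray
          F gray
          F black
          A gray
            A→E: E is gray → back edge
First back edge: A → E.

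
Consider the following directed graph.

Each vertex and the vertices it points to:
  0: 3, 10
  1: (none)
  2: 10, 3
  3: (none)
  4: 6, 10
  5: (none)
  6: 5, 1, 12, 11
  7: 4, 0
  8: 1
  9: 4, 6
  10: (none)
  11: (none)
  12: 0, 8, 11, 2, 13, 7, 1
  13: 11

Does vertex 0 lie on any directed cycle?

No

0 lies on a cycle iff there is a path from 0 back to itself.
Exploring from 0, it never reaches itself; equivalently, its strongly connected component is a singleton.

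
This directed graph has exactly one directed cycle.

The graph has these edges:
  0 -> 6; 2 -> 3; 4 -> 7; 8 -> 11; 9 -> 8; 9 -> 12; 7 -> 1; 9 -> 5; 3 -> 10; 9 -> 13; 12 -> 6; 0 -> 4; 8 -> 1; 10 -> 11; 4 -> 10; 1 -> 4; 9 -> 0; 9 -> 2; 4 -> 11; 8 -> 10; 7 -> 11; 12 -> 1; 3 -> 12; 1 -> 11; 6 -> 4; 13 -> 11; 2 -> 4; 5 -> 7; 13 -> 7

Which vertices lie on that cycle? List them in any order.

DFS with gray/black marking from 1:
1 gray
  4 gray
    10 gray
      11 gray
      11 black
    10 black
    7 gray
      7→1: 1 is gray → back edge
Back edge closes the cycle 1 → 4 → 7 → 1; its vertices are {1, 4, 7}.

1, 4, 7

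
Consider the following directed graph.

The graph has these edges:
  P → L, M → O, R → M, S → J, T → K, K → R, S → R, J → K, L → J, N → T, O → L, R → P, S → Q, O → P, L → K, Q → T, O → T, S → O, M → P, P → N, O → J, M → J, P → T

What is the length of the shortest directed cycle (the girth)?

For each vertex v, BFS finds the shortest path from v back to v.
The shortest such closed walk is R → P → T → K → R, length 4.

4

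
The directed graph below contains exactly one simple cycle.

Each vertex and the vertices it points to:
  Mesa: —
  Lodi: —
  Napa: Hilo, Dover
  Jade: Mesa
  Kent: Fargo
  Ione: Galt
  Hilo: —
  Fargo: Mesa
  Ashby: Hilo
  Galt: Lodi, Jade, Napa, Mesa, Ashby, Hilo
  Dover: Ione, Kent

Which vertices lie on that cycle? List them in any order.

DFS with gray/black marking from Dover:
Dover gray
  Ione gray
    Galt gray
      Lodi gray
      Lodi black
      Jade gray
        Mesa gray
        Mesa black
      Jade black
      Napa gray
        Hilo gray
        Hilo black
        Napa→Dover: Dover is gray → back edge
Back edge closes the cycle Dover → Ione → Galt → Napa → Dover; its vertices are {Galt, Ione, Napa, Dover}.

Galt, Ione, Napa, Dover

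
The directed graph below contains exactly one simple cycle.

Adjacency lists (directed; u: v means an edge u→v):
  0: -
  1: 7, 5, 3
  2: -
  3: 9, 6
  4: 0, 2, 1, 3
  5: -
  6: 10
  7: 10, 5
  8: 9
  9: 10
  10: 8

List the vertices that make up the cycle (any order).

DFS with gray/black marking from 10:
10 gray
  8 gray
    9 gray
      9→10: 10 is gray → back edge
Back edge closes the cycle 10 → 8 → 9 → 10; its vertices are {8, 9, 10}.

8, 9, 10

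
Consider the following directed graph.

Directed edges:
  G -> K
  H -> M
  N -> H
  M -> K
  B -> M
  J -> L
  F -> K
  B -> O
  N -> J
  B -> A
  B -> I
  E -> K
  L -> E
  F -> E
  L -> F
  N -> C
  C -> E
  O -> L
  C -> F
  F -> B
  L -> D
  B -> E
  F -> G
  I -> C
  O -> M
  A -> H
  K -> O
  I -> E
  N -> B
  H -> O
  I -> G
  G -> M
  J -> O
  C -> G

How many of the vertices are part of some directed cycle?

12

A vertex is on a directed cycle iff it belongs to a strongly connected component of size ≥ 2 (or has a self-loop).
The vertices on cycles are {A, B, C, E, F, G, H, I, K, L, M, O} — 12 in total.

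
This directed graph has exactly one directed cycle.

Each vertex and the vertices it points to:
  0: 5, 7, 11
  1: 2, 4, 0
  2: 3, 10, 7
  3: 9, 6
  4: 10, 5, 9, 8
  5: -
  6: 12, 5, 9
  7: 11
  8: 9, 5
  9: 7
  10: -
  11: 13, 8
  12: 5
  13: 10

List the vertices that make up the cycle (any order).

DFS with gray/black marking from 7:
7 gray
  11 gray
    13 gray
      10 gray
      10 black
    13 black
    8 gray
      9 gray
        9→7: 7 is gray → back edge
Back edge closes the cycle 7 → 11 → 8 → 9 → 7; its vertices are {7, 8, 9, 11}.

7, 8, 9, 11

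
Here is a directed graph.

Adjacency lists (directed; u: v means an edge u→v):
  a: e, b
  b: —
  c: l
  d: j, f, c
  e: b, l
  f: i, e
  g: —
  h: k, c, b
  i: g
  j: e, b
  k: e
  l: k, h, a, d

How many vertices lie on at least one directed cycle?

A vertex is on a directed cycle iff it belongs to a strongly connected component of size ≥ 2 (or has a self-loop).
The vertices on cycles are {a, c, d, e, f, h, j, k, l} — 9 in total.

9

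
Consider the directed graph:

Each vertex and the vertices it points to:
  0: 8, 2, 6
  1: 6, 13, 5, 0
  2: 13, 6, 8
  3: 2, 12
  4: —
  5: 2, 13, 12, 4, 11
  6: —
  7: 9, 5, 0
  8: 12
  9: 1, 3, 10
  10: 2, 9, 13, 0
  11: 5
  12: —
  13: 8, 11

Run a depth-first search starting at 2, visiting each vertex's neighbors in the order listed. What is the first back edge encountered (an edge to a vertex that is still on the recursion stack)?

DFS from 2 (visiting each vertex's neighbors in the order listed); mark gray on enter, black on exit:
2 gray
  13 gray
    8 gray
      12 gray
      12 black
    8 black
    11 gray
      5 gray
        5→2: 2 is gray → back edge
First back edge: 5 → 2.

5→2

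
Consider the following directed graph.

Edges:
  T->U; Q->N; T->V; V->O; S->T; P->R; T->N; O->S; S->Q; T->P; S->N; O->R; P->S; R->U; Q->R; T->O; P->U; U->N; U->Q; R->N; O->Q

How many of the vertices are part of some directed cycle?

8

A vertex is on a directed cycle iff it belongs to a strongly connected component of size ≥ 2 (or has a self-loop).
The vertices on cycles are {O, P, Q, R, S, T, U, V} — 8 in total.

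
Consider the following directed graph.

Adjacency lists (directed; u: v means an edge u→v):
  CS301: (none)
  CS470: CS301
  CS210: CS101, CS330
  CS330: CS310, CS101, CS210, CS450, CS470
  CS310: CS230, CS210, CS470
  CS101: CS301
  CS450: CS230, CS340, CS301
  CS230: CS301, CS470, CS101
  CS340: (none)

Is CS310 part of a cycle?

Yes

CS310 is on a cycle iff CS310 can reach itself via ≥1 edge.
CS310 → CS210 → CS330 → CS310 — yes.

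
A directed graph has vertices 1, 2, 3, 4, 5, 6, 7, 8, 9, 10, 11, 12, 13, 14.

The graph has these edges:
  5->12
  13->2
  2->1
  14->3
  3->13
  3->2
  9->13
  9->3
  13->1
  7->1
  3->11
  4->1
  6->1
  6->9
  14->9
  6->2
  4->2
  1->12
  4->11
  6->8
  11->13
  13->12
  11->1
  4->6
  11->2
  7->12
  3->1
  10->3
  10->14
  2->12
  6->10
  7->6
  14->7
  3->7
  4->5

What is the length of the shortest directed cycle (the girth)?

4

For each vertex v, BFS finds the shortest path from v back to v.
The shortest such closed walk is 6 → 9 → 3 → 7 → 6, length 4.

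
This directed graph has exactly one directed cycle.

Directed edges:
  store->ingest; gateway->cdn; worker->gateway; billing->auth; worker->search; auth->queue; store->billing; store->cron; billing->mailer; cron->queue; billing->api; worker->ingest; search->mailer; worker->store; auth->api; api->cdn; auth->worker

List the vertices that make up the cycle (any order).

DFS with gray/black marking from store:
store gray
  ingest gray
  ingest black
  cron gray
    queue gray
    queue black
  cron black
  billing gray
    api gray
      cdn gray
      cdn black
    api black
    mailer gray
    mailer black
    auth gray
      auth→api: api black — skip
      auth→queue: queue black — skip
      worker gray
        search gray
          search→mailer: mailer black — skip
        search black
        gateway gray
          gateway→cdn: cdn black — skip
        gateway black
        worker→ingest: ingest black — skip
        worker→store: store is gray → back edge
Back edge closes the cycle store → billing → auth → worker → store; its vertices are {auth, store, worker, billing}.

auth, store, worker, billing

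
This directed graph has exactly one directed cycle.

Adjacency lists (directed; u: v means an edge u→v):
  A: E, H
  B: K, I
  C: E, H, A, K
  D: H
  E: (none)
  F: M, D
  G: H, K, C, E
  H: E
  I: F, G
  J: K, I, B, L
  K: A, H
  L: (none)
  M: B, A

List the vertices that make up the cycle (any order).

B, F, I, M

DFS with gray/black marking from I:
I gray
  F gray
    M gray
      B gray
        K gray
          A gray
            E gray
            E black
            H gray
              H→E: E black — skip
            H black
          A black
          K→H: H black — skip
        K black
        B→I: I is gray → back edge
Back edge closes the cycle I → F → M → B → I; its vertices are {B, F, I, M}.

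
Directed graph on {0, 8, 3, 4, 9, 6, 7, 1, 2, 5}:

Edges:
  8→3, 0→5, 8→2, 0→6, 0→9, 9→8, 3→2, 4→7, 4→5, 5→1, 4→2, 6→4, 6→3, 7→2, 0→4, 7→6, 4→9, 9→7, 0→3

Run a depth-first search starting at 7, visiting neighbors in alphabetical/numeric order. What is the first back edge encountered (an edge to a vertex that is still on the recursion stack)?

4->7

DFS from 7 (visiting neighbors in alphabetical/numeric order); mark gray on enter, black on exit:
7 gray
  2 gray
  2 black
  6 gray
    3 gray
      3→2: 2 black — skip
    3 black
    4 gray
      4→2: 2 black — skip
      5 gray
        1 gray
        1 black
      5 black
      4→7: 7 is gray → back edge
First back edge: 4 → 7.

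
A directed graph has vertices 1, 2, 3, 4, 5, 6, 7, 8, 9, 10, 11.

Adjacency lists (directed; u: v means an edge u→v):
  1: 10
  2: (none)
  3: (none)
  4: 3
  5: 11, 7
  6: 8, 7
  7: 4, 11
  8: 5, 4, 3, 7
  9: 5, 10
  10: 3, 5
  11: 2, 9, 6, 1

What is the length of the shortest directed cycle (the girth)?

3

For each vertex v, BFS finds the shortest path from v back to v.
The shortest such closed walk is 11 → 6 → 7 → 11, length 3.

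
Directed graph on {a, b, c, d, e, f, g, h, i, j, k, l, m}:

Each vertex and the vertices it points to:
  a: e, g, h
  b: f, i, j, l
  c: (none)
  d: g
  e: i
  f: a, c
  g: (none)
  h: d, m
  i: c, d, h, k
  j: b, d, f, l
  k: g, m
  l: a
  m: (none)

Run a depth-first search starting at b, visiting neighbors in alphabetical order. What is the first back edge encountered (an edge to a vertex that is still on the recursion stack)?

DFS from b (visiting neighbors in alphabetical order); mark gray on enter, black on exit:
b gray
  f gray
    a gray
      e gray
        i gray
          c gray
          c black
          d gray
            g gray
            g black
          d black
          h gray
            h→d: d black — skip
            m gray
            m black
          h black
          k gray
            k→g: g black — skip
            k→m: m black — skip
          k black
        i black
      e black
      a→g: g black — skip
      a→h: h black — skip
    a black
    f→c: c black — skip
  f black
  b→i: i black — skip
  j gray
    j→b: b is gray → back edge
First back edge: j → b.

j→b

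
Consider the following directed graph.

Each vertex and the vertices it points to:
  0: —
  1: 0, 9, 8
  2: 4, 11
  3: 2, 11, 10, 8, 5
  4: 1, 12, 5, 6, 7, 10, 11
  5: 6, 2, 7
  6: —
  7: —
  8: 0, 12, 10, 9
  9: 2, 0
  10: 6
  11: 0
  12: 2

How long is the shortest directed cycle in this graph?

3

For each vertex v, BFS finds the shortest path from v back to v.
The shortest such closed walk is 2 → 4 → 12 → 2, length 3.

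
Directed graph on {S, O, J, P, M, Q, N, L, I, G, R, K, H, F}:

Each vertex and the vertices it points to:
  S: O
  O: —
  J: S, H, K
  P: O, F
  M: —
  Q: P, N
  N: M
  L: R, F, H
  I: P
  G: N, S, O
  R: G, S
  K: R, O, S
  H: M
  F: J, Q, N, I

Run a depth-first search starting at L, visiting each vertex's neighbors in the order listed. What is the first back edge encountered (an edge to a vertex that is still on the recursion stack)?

P->F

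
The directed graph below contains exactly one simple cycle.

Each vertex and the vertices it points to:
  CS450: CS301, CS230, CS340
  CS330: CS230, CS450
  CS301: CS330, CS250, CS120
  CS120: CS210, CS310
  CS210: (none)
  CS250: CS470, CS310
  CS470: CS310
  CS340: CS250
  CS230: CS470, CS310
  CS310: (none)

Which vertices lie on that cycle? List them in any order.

CS301, CS330, CS450

DFS with gray/black marking from CS450:
CS450 gray
  CS301 gray
    CS330 gray
      CS230 gray
        CS470 gray
          CS310 gray
          CS310 black
        CS470 black
        CS230→CS310: CS310 black — skip
      CS230 black
      CS330→CS450: CS450 is gray → back edge
Back edge closes the cycle CS450 → CS301 → CS330 → CS450; its vertices are {CS301, CS330, CS450}.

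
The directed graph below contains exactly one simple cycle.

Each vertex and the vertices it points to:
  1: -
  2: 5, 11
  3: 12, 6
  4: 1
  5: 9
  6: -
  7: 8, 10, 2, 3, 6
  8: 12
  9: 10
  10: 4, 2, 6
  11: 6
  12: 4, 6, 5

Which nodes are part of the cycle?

DFS with gray/black marking from 10:
10 gray
  4 gray
    1 gray
    1 black
  4 black
  2 gray
    5 gray
      9 gray
        9→10: 10 is gray → back edge
Back edge closes the cycle 10 → 2 → 5 → 9 → 10; its vertices are {2, 5, 9, 10}.

2, 5, 9, 10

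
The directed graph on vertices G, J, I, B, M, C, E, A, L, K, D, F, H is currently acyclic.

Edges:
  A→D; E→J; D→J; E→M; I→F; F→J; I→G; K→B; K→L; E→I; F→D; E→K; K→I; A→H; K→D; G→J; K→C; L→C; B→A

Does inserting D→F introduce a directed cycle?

Yes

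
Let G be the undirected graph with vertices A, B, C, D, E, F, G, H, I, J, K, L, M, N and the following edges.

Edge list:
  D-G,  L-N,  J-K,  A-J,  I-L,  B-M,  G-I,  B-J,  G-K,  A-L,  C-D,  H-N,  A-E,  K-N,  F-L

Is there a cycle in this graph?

DFS, tracking each vertex's parent; an edge to a visited non-parent vertex closes a cycle.
Start from N:
visit N (parent –)
  visit L (parent N)
    visit F (parent L)
      F–L: parent, skip
    visit A (parent L)
      visit E (parent A)
        E–A: parent, skip
      visit J (parent A)
        visit K (parent J)
          K–J: parent, skip
          visit G (parent K)
            G–K: parent, skip
            visit I (parent G)
              I–G: parent, skip
              I–L: L visited and ≠ parent → cycle
Cycle: L – A – J – K – G – I – L.

Yes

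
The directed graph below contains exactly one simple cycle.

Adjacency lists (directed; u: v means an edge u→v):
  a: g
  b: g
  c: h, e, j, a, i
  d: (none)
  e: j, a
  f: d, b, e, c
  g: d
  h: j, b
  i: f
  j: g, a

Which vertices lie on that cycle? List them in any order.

c, f, i

DFS with gray/black marking from i:
i gray
  f gray
    d gray
    d black
    b gray
      g gray
        g→d: d black — skip
      g black
    b black
    e gray
      j gray
        j→g: g black — skip
        a gray
          a→g: g black — skip
        a black
      j black
      e→a: a black — skip
    e black
    c gray
      h gray
        h→j: j black — skip
        h→b: b black — skip
      h black
      c→e: e black — skip
      c→j: j black — skip
      c→a: a black — skip
      c→i: i is gray → back edge
Back edge closes the cycle i → f → c → i; its vertices are {c, f, i}.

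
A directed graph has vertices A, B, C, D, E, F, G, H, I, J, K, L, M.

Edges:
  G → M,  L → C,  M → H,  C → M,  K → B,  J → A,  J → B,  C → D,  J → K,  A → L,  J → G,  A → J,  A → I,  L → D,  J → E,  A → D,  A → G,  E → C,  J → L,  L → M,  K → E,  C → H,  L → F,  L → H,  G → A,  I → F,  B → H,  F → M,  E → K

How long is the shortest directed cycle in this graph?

2

For each vertex v, BFS finds the shortest path from v back to v.
The shortest such closed walk is J → A → J, length 2.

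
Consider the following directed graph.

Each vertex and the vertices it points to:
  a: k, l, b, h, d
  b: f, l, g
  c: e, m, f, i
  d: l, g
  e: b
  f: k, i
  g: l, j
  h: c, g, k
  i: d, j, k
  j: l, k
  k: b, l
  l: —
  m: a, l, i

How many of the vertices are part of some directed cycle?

11

A vertex is on a directed cycle iff it belongs to a strongly connected component of size ≥ 2 (or has a self-loop).
The vertices on cycles are {a, b, c, d, f, g, h, i, j, k, m} — 11 in total.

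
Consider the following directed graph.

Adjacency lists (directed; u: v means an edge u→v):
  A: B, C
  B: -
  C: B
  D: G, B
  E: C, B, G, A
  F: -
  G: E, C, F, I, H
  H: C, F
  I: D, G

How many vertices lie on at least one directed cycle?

4

A vertex is on a directed cycle iff it belongs to a strongly connected component of size ≥ 2 (or has a self-loop).
The vertices on cycles are {D, E, G, I} — 4 in total.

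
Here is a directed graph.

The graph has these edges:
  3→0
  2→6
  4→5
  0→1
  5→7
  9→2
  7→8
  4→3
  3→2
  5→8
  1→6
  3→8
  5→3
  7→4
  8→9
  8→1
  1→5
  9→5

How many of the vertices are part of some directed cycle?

8

A vertex is on a directed cycle iff it belongs to a strongly connected component of size ≥ 2 (or has a self-loop).
The vertices on cycles are {0, 1, 3, 4, 5, 7, 8, 9} — 8 in total.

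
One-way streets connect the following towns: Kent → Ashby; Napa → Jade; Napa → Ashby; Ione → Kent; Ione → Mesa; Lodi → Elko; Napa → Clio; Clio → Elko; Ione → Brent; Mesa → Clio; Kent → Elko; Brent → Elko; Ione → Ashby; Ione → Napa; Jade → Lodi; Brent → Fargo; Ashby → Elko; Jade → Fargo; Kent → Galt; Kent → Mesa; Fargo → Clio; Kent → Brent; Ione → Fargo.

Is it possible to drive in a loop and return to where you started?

No

DFS with white/gray/black marking, starting from Fargo:
Fargo gray
  Clio gray
    Elko gray
    Elko black
  Clio black
Fargo black
Napa gray
  Ashby gray
    Ashby→Elko: Elko black — skip
  Ashby black
  Napa→Clio: Clio black — skip
  Jade gray
    Jade→Fargo: Fargo black — skip
    Lodi gray
      Lodi→Elko: Elko black — skip
    Lodi black
  Jade black
Napa black
Brent gray
  Brent→Fargo: Fargo black — skip
  Brent→Elko: Elko black — skip
Brent black
Galt gray
Galt black
Ione gray
  Mesa gray
    Mesa→Clio: Clio black — skip
  Mesa black
  Kent gray
    Kent→Ashby: Ashby black — skip
    Kent→Galt: Galt black — skip
    Kent→Mesa: Mesa black — skip
    Kent→Elko: Elko black — skip
    Kent→Brent: Brent black — skip
  Kent black
  Ione→Napa: Napa black — skip
  Ione→Fargo: Fargo black — skip
  Ione→Brent: Brent black — skip
  Ione→Ashby: Ashby black — skip
Ione black
Every edge goes to a white or black vertex — no back edge, so the graph is acyclic.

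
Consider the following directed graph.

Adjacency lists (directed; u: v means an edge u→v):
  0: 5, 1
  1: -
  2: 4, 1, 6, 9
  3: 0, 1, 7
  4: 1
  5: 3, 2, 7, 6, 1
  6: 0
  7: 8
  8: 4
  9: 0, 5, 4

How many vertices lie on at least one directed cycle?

6

A vertex is on a directed cycle iff it belongs to a strongly connected component of size ≥ 2 (or has a self-loop).
The vertices on cycles are {0, 2, 3, 5, 6, 9} — 6 in total.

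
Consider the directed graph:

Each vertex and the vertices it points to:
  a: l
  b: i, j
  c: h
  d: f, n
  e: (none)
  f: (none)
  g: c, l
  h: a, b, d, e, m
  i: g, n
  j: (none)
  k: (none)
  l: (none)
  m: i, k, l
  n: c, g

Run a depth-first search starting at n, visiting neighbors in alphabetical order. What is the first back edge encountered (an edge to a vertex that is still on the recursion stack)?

g->c

DFS from n (visiting neighbors in alphabetical order); mark gray on enter, black on exit:
n gray
  c gray
    h gray
      a gray
        l gray
        l black
      a black
      b gray
        i gray
          g gray
            g→c: c is gray → back edge
First back edge: g → c.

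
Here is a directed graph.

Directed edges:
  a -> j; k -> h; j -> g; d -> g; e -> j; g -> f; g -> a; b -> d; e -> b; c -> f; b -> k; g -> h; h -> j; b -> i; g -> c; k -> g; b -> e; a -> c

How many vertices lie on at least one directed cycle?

A vertex is on a directed cycle iff it belongs to a strongly connected component of size ≥ 2 (or has a self-loop).
The vertices on cycles are {a, b, e, g, h, j} — 6 in total.

6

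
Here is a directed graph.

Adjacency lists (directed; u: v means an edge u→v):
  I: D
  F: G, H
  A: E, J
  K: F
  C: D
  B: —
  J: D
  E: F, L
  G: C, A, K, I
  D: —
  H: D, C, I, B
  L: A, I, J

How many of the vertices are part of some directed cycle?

6

A vertex is on a directed cycle iff it belongs to a strongly connected component of size ≥ 2 (or has a self-loop).
The vertices on cycles are {A, E, F, G, K, L} — 6 in total.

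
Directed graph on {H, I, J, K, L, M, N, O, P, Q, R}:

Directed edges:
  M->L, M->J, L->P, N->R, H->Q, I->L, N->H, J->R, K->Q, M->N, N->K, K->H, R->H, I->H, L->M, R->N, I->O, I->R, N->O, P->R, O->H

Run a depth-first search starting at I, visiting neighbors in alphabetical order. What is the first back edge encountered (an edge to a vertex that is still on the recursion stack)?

DFS from I (visiting neighbors in alphabetical order); mark gray on enter, black on exit:
I gray
  H gray
    Q gray
    Q black
  H black
  L gray
    M gray
      J gray
        R gray
          R→H: H black — skip
          N gray
            N→H: H black — skip
            K gray
              K→H: H black — skip
              K→Q: Q black — skip
            K black
            O gray
              O→H: H black — skip
            O black
            N→R: R is gray → back edge
First back edge: N → R.

N->R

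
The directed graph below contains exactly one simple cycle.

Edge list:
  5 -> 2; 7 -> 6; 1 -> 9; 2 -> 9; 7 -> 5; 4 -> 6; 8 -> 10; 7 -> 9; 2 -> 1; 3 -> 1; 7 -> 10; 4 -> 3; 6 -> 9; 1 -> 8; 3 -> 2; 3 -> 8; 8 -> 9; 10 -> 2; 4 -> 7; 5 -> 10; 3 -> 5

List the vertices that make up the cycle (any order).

1, 2, 8, 10

DFS with gray/black marking from 1:
1 gray
  9 gray
  9 black
  8 gray
    10 gray
      2 gray
        2→1: 1 is gray → back edge
Back edge closes the cycle 1 → 8 → 10 → 2 → 1; its vertices are {1, 2, 8, 10}.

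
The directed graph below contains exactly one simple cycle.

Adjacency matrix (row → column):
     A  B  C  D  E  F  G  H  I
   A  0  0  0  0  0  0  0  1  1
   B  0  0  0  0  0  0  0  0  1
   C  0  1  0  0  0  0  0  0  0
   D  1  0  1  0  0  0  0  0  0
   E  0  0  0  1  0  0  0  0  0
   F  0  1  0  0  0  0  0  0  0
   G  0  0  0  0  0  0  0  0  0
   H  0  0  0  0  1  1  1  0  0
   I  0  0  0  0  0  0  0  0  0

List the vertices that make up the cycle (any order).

A, D, E, H

DFS with gray/black marking from H:
H gray
  G gray
  G black
  F gray
    B gray
      I gray
      I black
    B black
  F black
  E gray
    D gray
      A gray
        A→I: I black — skip
        A→H: H is gray → back edge
Back edge closes the cycle H → E → D → A → H; its vertices are {A, D, E, H}.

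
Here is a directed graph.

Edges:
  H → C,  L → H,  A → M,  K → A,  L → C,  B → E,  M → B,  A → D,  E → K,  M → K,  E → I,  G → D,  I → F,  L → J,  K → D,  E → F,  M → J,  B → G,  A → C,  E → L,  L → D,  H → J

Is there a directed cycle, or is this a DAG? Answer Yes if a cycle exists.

Yes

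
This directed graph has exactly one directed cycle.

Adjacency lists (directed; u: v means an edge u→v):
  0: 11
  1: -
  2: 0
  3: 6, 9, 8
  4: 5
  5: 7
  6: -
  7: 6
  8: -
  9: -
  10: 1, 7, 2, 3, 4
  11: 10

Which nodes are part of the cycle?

0, 2, 10, 11

DFS with gray/black marking from 10:
10 gray
  1 gray
  1 black
  7 gray
    6 gray
    6 black
  7 black
  2 gray
    0 gray
      11 gray
        11→10: 10 is gray → back edge
Back edge closes the cycle 10 → 2 → 0 → 11 → 10; its vertices are {0, 2, 10, 11}.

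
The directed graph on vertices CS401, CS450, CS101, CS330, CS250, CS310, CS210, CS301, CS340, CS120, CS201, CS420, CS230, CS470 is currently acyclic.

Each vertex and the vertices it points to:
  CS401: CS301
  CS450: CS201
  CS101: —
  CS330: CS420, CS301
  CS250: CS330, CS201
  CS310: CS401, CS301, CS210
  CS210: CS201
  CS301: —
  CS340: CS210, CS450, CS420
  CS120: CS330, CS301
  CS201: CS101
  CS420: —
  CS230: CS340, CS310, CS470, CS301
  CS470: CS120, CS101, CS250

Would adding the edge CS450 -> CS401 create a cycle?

Adding CS450→CS401 creates a cycle iff CS401 can already reach CS450.
Explore from CS401: no path reaches CS450. The graph stays acyclic.

No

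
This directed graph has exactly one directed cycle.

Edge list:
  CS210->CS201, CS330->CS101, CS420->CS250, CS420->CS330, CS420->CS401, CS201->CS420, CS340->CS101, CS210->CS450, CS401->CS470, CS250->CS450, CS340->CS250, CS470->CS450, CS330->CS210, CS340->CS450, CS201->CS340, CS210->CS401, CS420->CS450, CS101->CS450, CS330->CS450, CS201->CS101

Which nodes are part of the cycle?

CS201, CS210, CS330, CS420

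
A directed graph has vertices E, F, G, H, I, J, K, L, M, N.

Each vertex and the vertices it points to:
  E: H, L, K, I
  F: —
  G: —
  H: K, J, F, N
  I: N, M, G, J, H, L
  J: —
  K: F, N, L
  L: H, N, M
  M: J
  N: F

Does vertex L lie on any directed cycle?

Yes

L is on a cycle iff L can reach itself via ≥1 edge.
L → H → K → L — yes.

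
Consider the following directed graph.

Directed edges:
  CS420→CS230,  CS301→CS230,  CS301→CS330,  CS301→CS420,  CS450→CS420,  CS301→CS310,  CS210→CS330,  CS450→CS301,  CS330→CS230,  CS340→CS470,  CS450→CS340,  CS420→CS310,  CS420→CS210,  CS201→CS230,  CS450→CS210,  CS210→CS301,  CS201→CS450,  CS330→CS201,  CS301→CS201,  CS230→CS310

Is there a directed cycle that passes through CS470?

No

CS470 lies on a cycle iff there is a path from CS470 back to itself.
Exploring from CS470, it never reaches itself; equivalently, its strongly connected component is a singleton.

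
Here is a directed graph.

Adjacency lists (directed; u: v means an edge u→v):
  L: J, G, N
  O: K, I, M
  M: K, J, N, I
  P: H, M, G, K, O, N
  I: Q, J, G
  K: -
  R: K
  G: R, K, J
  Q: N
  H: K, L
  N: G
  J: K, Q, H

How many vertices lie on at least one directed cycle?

6

A vertex is on a directed cycle iff it belongs to a strongly connected component of size ≥ 2 (or has a self-loop).
The vertices on cycles are {G, H, J, L, N, Q} — 6 in total.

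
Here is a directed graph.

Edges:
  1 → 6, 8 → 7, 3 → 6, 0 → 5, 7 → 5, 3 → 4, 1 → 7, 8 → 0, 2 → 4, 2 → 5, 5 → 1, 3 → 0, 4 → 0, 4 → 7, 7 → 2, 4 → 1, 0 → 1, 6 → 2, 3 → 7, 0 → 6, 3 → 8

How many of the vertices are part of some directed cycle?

7

A vertex is on a directed cycle iff it belongs to a strongly connected component of size ≥ 2 (or has a self-loop).
The vertices on cycles are {0, 1, 2, 4, 5, 6, 7} — 7 in total.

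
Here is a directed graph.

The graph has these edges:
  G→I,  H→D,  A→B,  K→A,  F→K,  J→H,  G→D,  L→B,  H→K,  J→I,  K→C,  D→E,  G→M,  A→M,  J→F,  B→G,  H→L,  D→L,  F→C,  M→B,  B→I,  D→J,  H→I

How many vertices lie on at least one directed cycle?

A vertex is on a directed cycle iff it belongs to a strongly connected component of size ≥ 2 (or has a self-loop).
The vertices on cycles are {A, B, D, F, G, H, J, K, L, M} — 10 in total.

10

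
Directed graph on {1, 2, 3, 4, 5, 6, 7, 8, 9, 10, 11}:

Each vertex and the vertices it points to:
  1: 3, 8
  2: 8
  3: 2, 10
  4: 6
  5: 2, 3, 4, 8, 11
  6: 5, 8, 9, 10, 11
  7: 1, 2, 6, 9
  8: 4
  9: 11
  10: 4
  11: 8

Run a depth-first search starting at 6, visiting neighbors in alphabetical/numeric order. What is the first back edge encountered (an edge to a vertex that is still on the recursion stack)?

DFS from 6 (visiting neighbors in alphabetical/numeric order); mark gray on enter, black on exit:
6 gray
  5 gray
    2 gray
      8 gray
        4 gray
          4→6: 6 is gray → back edge
First back edge: 4 → 6.

4->6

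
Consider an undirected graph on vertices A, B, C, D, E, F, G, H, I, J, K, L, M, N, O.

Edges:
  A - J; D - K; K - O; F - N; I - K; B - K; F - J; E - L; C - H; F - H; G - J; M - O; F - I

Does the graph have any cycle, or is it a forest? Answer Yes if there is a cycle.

DFS, tracking each vertex's parent; an edge to a visited non-parent vertex closes a cycle.
Start from I:
visit I (parent –)
  visit F (parent I)
    visit J (parent F)
      visit G (parent J)
        G–J: parent, skip
      J–F: parent, skip
      visit A (parent J)
        A–J: parent, skip
    F–I: parent, skip
    visit N (parent F)
      N–F: parent, skip
    visit H (parent F)
      H–F: parent, skip
      visit C (parent H)
        C–H: parent, skip
  visit K (parent I)
    visit D (parent K)
      D–K: parent, skip
    K–I: parent, skip
    visit B (parent K)
      B–K: parent, skip
    visit O (parent K)
      visit M (parent O)
        M–O: parent, skip
      O–K: parent, skip
visit E (parent –)
  visit L (parent E)
    L–E: parent, skip
No non-parent visited neighbor found — the graph is a forest.

No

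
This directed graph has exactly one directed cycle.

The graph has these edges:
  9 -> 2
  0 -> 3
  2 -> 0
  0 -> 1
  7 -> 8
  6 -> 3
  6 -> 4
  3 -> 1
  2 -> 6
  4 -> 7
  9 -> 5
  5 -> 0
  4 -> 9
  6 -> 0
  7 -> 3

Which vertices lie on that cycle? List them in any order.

2, 4, 6, 9

DFS with gray/black marking from 4:
4 gray
  9 gray
    5 gray
      0 gray
        1 gray
        1 black
        3 gray
          3→1: 1 black — skip
        3 black
      0 black
    5 black
    2 gray
      2→0: 0 black — skip
      6 gray
        6→3: 3 black — skip
        6→4: 4 is gray → back edge
Back edge closes the cycle 4 → 9 → 2 → 6 → 4; its vertices are {2, 4, 6, 9}.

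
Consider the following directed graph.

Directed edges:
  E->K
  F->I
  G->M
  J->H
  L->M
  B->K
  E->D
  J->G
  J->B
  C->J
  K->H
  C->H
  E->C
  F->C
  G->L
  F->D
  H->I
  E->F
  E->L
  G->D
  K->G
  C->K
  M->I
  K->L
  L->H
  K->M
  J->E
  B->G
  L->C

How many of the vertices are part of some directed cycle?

8

A vertex is on a directed cycle iff it belongs to a strongly connected component of size ≥ 2 (or has a self-loop).
The vertices on cycles are {B, C, E, F, G, J, K, L} — 8 in total.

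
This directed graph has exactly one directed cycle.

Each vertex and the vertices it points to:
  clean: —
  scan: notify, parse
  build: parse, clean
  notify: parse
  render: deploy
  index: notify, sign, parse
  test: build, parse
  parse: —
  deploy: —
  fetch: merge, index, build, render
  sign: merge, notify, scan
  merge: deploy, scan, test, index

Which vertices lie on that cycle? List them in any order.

DFS with gray/black marking from merge:
merge gray
  deploy gray
  deploy black
  scan gray
    notify gray
      parse gray
      parse black
    notify black
    scan→parse: parse black — skip
  scan black
  test gray
    build gray
      build→parse: parse black — skip
      clean gray
      clean black
    build black
    test→parse: parse black — skip
  test black
  index gray
    index→notify: notify black — skip
    sign gray
      sign→merge: merge is gray → back edge
Back edge closes the cycle merge → index → sign → merge; its vertices are {sign, index, merge}.

sign, index, merge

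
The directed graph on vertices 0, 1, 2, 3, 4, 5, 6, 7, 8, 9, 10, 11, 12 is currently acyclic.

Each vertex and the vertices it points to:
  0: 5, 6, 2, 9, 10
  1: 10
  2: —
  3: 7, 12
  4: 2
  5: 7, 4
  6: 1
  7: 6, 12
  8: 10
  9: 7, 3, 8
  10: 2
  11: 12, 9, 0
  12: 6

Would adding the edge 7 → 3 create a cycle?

Yes

Adding 7→3 creates a cycle iff 3 can already reach 7.
Path from 3: 3 → 7.
So 3 → … → 7 → 3 is a cycle.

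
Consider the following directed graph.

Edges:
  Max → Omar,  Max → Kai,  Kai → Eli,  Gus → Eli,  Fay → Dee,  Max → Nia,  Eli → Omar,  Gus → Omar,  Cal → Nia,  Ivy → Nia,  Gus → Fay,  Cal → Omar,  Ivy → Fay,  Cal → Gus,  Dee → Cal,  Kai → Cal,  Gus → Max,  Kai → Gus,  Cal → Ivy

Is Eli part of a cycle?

No

Eli lies on a cycle iff there is a path from Eli back to itself.
Exploring from Eli, it never reaches itself; equivalently, its strongly connected component is a singleton.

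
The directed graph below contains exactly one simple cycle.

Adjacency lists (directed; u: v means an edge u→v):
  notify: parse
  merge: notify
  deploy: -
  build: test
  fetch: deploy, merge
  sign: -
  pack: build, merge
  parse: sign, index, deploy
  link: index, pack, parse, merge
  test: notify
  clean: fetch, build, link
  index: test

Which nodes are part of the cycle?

DFS with gray/black marking from parse:
parse gray
  sign gray
  sign black
  index gray
    test gray
      notify gray
        notify→parse: parse is gray → back edge
Back edge closes the cycle parse → index → test → notify → parse; its vertices are {test, index, parse, notify}.

test, index, parse, notify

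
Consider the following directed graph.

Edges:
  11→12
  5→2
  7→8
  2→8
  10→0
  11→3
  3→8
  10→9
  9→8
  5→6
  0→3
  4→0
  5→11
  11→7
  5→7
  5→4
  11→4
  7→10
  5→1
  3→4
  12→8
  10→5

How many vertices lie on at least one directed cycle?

7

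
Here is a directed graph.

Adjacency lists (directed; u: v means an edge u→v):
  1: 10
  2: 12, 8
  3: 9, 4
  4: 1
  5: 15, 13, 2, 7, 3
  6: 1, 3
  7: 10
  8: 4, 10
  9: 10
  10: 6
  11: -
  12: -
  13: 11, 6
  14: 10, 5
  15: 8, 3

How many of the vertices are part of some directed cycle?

6

A vertex is on a directed cycle iff it belongs to a strongly connected component of size ≥ 2 (or has a self-loop).
The vertices on cycles are {1, 3, 4, 6, 9, 10} — 6 in total.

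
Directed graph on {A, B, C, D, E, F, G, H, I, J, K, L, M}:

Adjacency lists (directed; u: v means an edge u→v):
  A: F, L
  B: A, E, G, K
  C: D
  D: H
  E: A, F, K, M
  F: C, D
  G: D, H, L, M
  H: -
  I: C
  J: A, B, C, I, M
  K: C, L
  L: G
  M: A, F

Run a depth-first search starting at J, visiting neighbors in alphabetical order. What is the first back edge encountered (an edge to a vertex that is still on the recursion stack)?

G->L

DFS from J (visiting neighbors in alphabetical order); mark gray on enter, black on exit:
J gray
  A gray
    F gray
      C gray
        D gray
          H gray
          H black
        D black
      C black
      F→D: D black — skip
    F black
    L gray
      G gray
        G→D: D black — skip
        G→H: H black — skip
        G→L: L is gray → back edge
First back edge: G → L.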